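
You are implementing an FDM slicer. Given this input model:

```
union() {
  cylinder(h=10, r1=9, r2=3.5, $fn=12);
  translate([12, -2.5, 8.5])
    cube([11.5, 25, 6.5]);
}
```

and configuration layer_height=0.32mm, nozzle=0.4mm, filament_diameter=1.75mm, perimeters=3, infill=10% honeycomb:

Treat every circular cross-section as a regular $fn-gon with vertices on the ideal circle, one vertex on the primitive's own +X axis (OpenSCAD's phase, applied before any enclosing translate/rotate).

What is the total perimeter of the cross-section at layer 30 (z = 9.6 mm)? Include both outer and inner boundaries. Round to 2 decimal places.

At z = 9.6 mm: the cone: at t=0.960 of its height the radius interpolates to r₁+(r₂−r₁)t = 3.720, giving a regular 12-gon of that circumradius (perimeter = 2·12·3.720·sin(180°/12) = 23.11 mm); the cube at (12, -2.5) is present — its section is the full 11.5×25 rectangle (perimeter 73.00 mm); Taking the union: the 2 present regions are separate (no shared area or edge), so areas and boundary lengths simply add and each stays a separate island — boundary = 96.11 mm. Overall, the cross-section has 2 separate islands. Total boundary length (outer) = 96.11 mm.

96.11 mm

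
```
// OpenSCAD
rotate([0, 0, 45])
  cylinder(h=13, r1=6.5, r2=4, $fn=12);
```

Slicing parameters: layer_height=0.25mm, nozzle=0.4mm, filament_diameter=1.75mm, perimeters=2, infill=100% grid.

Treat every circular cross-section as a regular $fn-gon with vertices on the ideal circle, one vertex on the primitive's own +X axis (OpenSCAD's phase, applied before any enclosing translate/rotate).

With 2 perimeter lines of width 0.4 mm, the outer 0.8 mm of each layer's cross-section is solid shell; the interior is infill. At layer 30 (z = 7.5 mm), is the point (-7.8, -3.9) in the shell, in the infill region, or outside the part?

At z = 7.5 mm: the cone (r1=6.5→r2=4) has section circumradius 5.058 here — a regular 12-gon; (whole slice rotated 45° about Z — lengths, areas and connectivity unchanged). Overall, the cross-section is a single solid region. Undo the 45° rotation: the query point maps to (-8.273, 2.758) in the un-rotated model frame. The nearest boundary edge runs (-4.38, 2.53)→(-5.06, 0.00); distance from the point to it = 3.82 mm. The point is not inside any of the regions above, so it lies outside the cross-section (3.82 mm from the nearest boundary).

outside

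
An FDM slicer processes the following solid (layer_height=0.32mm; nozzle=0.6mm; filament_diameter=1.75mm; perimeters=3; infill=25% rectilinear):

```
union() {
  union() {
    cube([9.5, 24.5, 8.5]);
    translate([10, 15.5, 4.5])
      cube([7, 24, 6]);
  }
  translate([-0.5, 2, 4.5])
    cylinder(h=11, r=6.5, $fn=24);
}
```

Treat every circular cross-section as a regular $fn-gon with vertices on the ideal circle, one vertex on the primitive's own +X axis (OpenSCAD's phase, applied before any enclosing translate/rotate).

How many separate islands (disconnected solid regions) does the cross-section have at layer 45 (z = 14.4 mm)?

At z = 14.4 mm: the cube is absent (z outside [0, 8.5]); the cube at (10, 15.5) is not intersected at this z (z outside [4.5, 10.5]); Combining (union): nothing is present at this height; the cylinder at (-0.5, 2): section is a regular 24-gon, circumradius r=6.5; Merging all regions: only the r=6.5 cylinder at (-0.5, 2) is present, so the union is just that shape — 1 connected region. Overall, the cross-section is a single solid region. Island count = 1.

1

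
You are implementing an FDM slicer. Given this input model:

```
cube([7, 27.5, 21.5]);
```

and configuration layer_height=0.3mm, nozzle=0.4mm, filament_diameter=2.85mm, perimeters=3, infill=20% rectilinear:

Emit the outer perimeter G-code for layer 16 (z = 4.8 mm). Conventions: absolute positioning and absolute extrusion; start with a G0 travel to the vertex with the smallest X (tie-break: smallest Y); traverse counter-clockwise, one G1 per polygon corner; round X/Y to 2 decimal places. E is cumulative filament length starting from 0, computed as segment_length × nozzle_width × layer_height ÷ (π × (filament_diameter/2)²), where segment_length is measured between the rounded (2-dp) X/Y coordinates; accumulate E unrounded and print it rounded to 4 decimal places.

G0 X0.00 Y0.00 Z4.80
G1 X7.00 Y0.00 E0.1317
G1 X7.00 Y27.50 E0.6490
G1 X0.00 Y27.50 E0.7806
G1 X0.00 Y0.00 E1.2979

At z = 4.8 mm: the cube (footprint 7×27.5) is included at this height. The outline is a single polygon with 4 vertices. Extrusion per mm of travel: 0.4 × 0.3 / (π × 1.425²) = 0.018811. Accumulating E over each segment gives final E = 1.2979.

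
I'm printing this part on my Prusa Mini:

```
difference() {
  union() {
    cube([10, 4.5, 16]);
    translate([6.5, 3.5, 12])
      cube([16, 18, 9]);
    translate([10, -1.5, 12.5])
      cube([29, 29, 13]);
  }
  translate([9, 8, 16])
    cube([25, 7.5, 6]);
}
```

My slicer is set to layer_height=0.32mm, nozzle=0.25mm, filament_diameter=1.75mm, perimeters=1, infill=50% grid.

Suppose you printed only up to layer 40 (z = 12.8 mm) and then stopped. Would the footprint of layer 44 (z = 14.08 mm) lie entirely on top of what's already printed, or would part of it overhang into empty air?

Compare the two slices. At z = 12.8: the cube (footprint 10×4.5) is included at this height (area 45.00 mm²); the cube at (6.5, 3.5) (footprint 16×18) is included at this height (area 288.00 mm²); the cube at (10, -1.5) (footprint 29×29) is included at this height (area 841.00 mm²); Taking the union: the regions partially overlap — summed areas 1174.00 mm² minus the doubly-counted overlap 228.50 mm² gives 945.50 mm² — area = 945.50 mm²; the cube at (9, 8) does not reach this height (z outside [16, 22]); Taking the first minus the rest: none of the subtracted shapes is present at this height, so the result so far is unchanged — area = 945.50 mm². At z = 14.08: the cube is present — its section is the full 10×4.5 rectangle (area 45.00 mm²); the cube at (6.5, 3.5) (footprint 16×18) is included at this height (area 288.00 mm²); the 29×29 cube at (10, -1.5) contributes its full rectangle (area 841.00 mm²); Merging all regions: the regions partially overlap — summed areas 1174.00 mm² minus the doubly-counted overlap 228.50 mm² gives 945.50 mm² — area = 945.50 mm²; the cube at (9, 8) does not reach this height (z outside [16, 22]); Subtracting the remaining from the first: none of the subtracted shapes is present at this height, so the result so far is unchanged — area = 945.50 mm². Checking containment: the cross-section at z = 14.08 is a subset of the cross-section at z = 12.8.

entirely on top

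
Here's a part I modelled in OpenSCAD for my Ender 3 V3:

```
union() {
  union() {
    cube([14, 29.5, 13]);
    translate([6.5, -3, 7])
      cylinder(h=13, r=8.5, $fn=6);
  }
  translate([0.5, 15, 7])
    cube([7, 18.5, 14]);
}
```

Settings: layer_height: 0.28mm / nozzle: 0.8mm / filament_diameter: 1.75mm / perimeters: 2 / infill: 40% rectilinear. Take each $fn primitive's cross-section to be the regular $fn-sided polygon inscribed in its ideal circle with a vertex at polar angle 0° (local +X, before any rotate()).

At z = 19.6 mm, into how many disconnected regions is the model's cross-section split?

2

At z = 19.6 mm: the cube is absent (z outside [0, 13]); the r=8.5 cylinder at (6.5, -3) contributes a regular 6-gon of circumradius 8.5; Taking the union: only the r=8.5 cylinder at (6.5, -3) is present, so the union is just that shape — 1 connected region; the cube at (0.5, 15) is present — its section is the full 7×18.5 rectangle; Merging all regions: the 2 present regions are separate (no shared area or edge), so areas and boundary lengths simply add and each stays a separate island — 2 connected regions. The result has 2 disconnected regions.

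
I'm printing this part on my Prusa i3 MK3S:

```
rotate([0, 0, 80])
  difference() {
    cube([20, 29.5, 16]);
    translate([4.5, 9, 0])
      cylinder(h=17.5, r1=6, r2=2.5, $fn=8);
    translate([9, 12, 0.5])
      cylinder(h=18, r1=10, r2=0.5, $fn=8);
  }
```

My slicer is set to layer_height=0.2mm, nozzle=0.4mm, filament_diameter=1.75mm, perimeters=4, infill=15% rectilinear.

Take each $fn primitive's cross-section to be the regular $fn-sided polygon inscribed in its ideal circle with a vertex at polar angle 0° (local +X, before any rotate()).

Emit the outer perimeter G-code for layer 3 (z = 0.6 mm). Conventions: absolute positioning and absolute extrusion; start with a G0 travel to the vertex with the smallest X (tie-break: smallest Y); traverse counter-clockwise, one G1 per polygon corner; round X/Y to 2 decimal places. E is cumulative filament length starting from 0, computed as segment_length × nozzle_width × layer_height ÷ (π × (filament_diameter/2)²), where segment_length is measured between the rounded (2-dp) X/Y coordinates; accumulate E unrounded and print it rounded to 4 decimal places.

G0 X-29.05 Y5.12 Z0.60
G1 X-14.07 Y2.48 E0.5059
G1 X-18.40 Y5.24 E0.6767
G1 X-20.05 Y12.67 E0.9298
G1 X-15.96 Y19.10 E1.1833
G1 X-8.53 Y20.74 E1.4364
G1 X-2.11 Y16.65 E1.6896
G1 X-0.46 Y9.22 E1.9427
G1 X-2.52 Y5.99 E2.0701
G1 X-2.29 Y4.97 E2.1049
G1 X-4.71 Y1.18 E2.2545
G1 X-5.58 Y0.98 E2.2841
G1 X0.00 Y0.00 E2.4726
G1 X3.47 Y19.70 E3.1379
G1 X-25.58 Y24.82 E4.1190
G1 X-29.05 Y5.12 E4.7843

At z = 0.6 mm: the cube (footprint 20×29.5) is included at this height; the cone at (4.5, 9) contributes a regular 8-gon of circumradius 5.880 (interpolated between r1=6 and r2=2.5 at t=0.034); the cone at (9, 12) (r1=10→r2=0.5) has section circumradius 9.947 here — a regular 8-gon; Subtracting the remaining from the first: starting from the 20×29.5 cube, the cone at (4.5, 9) partially overlaps it — only the 93.19 mm² overlap (of its 97.79 mm²) is removed, clipping the outline; the cone at (9, 12) partially overlaps it — only the 192.22 mm² overlap (of its 279.87 mm²) is removed, clipping the outline — 1 connected region; (whole slice rotated 80° about Z — lengths, areas and connectivity unchanged). The outline is a single polygon with 15 vertices. Extrusion per mm of travel: 0.4 × 0.2 / (π × 0.875²) = 0.033260. Accumulating E over each segment gives final E = 4.7843.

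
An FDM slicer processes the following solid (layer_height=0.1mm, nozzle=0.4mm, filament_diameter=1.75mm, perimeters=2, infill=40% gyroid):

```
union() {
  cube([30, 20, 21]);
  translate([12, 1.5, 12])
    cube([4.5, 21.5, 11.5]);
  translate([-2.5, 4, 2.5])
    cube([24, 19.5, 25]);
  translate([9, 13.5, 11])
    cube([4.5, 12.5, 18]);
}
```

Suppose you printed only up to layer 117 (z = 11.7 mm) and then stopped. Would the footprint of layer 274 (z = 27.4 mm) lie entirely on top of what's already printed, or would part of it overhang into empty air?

Compare the two slices. At z = 11.7: the cube (footprint 30×20) is included at this height (area 600.00 mm²); the cube at (12, 1.5) is not intersected at this z (z outside [12, 23.5]); the cube at (-2.5, 4) (footprint 24×19.5) is included at this height (area 468.00 mm²); the cube at (9, 13.5) is present — its section is the full 4.5×12.5 rectangle (area 56.25 mm²); Taking the union: the regions partially overlap — summed areas 1124.25 mm² minus the doubly-counted overlap 389.00 mm² gives 735.25 mm² — area = 735.25 mm². At z = 27.4: the cube is absent (z outside [0, 21]); the cube at (12, 1.5) is not intersected at this z (z outside [12, 23.5]); the 24×19.5 cube at (-2.5, 4) contributes its full rectangle (area 468.00 mm²); the cube at (9, 13.5) is present — its section is the full 4.5×12.5 rectangle (area 56.25 mm²); Combining (union): the regions partially overlap — summed areas 524.25 mm² minus the doubly-counted overlap 45.00 mm² gives 479.25 mm² — area = 479.25 mm². Checking containment: the cross-section at z = 27.4 is a subset of the cross-section at z = 11.7.

entirely on top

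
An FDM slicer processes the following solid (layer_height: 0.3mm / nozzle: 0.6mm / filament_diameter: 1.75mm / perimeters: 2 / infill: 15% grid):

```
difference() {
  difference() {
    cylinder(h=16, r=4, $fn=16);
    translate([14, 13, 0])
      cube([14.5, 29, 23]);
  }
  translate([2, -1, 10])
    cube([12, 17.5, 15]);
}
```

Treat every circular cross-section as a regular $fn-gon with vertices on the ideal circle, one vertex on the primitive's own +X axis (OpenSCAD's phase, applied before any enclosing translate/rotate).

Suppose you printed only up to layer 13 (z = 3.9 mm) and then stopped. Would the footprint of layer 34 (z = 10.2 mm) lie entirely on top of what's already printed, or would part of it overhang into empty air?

entirely on top

Compare the two slices. At z = 3.9: the cylinder: section is a regular 16-gon, circumradius r=4 (area = (16/2)·4.000²·sin(360°/16) = 48.98 mm²); the cube at (14, 13) is present — its section is the full 14.5×29 rectangle (area 420.50 mm²); Taking the first minus the rest: starting from the r=4 cylinder (48.98 mm²), the 14.5×29 cube at (14, 13) misses the remaining region (no effect) — area = 48.98 mm²; the cube at (2, -1) is absent (z outside [10, 25]); Taking the first minus the rest: none of the subtracted shapes is present at this height, so the result so far is unchanged — area = 48.98 mm². At z = 10.2: the r=4 cylinder contributes a regular 16-gon of circumradius 4 (area = (16/2)·4.000²·sin(360°/16) = 48.98 mm²); the cube at (14, 13) (footprint 14.5×29) is included at this height (area 420.50 mm²); Taking the first minus the rest: starting from the r=4 cylinder (48.98 mm²), the 14.5×29 cube at (14, 13) misses the remaining region (no effect) — area = 48.98 mm²; the 12×17.5 cube at (2, -1) contributes its full rectangle (area 210.00 mm²); After the difference (first − rest): starting from the result so far (48.98 mm²), the 12×17.5 cube at (2, -1) partially overlaps it — only the 6.60 mm² overlap (of its 210.00 mm²) is removed, clipping the outline — area = 42.39 mm². Checking containment: the cross-section at z = 10.2 is a subset of the cross-section at z = 3.9.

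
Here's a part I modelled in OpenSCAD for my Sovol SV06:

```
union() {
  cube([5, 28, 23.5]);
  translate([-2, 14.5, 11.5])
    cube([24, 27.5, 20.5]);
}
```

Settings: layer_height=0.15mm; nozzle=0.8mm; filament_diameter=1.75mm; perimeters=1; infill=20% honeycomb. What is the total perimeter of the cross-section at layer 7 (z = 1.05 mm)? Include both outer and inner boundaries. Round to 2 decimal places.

At z = 1.05 mm: the cube (footprint 5×28) is included at this height (perimeter 66.00 mm); the cube at (-2, 14.5) is not intersected at this z (z outside [11.5, 32]); Merging all regions: only the 5×28 cube is present, so the union is just that shape — boundary = 66.00 mm. Overall, the cross-section is a single solid region. Total boundary length (outer) = 66.00 mm.

66.00 mm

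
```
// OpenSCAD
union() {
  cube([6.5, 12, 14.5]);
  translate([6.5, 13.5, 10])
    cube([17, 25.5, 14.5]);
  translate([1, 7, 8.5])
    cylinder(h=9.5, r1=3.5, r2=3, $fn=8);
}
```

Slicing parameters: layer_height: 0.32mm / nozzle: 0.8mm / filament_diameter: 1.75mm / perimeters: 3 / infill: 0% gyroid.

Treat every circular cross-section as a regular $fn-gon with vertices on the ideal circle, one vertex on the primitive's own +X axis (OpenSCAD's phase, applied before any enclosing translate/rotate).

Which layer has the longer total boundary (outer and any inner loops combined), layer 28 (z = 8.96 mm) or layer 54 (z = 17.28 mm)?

Layer 28 (z = 8.96): the cube is present — its section is the full 6.5×12 rectangle (perimeter 37.00 mm); the cube at (6.5, 13.5) does not reach this height (z outside [10, 24.5]); the cone at (1, 7) (r1=3.5→r2=3) has section circumradius 3.476 here — a regular 8-gon (perimeter = 2·8·3.476·sin(180°/8) = 21.28 mm); Combining (union): the regions partially overlap (shared area 23.62 mm²), so the edge portions inside another operand are dropped and the merged outline is re-measured after clipping — boundary = 39.35 mm. So its perimeter = 39.35 mm. Layer 54 (z = 17.28): the cube does not reach this height (z outside [0, 14.5]); the cube at (6.5, 13.5) is present — its section is the full 17×25.5 rectangle (perimeter 85.00 mm); the cone at (1, 7): at t=0.924 of its height the radius interpolates to r₁+(r₂−r₁)t = 3.038, giving a regular 8-gon of that circumradius (perimeter = 2·8·3.038·sin(180°/8) = 18.60 mm); Merging all regions: the 2 present regions are separate (no shared area or edge), so areas and boundary lengths simply add and each stays a separate island — boundary = 103.60 mm. So its perimeter = 103.60 mm. Layer 54 is larger (103.60 vs 39.35 mm).

layer 54 (z = 17.28 mm)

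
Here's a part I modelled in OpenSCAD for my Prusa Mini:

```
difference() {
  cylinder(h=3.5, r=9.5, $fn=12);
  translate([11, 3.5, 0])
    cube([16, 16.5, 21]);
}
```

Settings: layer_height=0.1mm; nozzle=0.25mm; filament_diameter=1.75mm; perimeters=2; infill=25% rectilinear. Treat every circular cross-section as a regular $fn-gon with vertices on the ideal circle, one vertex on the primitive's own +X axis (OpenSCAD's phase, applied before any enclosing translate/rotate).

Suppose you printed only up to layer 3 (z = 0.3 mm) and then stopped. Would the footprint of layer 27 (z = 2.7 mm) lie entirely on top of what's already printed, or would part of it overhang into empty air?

Compare the two slices. At z = 0.3: the r=9.5 cylinder gives a regular 12-gon of circumradius 9.5 (constant along its height) (area = (12/2)·9.500²·sin(360°/12) = 270.75 mm²); the cube at (11, 3.5) is present — its section is the full 16×16.5 rectangle (area 264.00 mm²); Taking the first minus the rest: starting from the r=9.5 cylinder (270.75 mm²), the 16×16.5 cube at (11, 3.5) misses the remaining region (no effect) — area = 270.75 mm². At z = 2.7: the r=9.5 cylinder contributes a regular 12-gon of circumradius 9.5 (area = (12/2)·9.500²·sin(360°/12) = 270.75 mm²); the cube at (11, 3.5) (footprint 16×16.5) is included at this height (area 264.00 mm²); Subtracting the remaining from the first: starting from the r=9.5 cylinder (270.75 mm²), the 16×16.5 cube at (11, 3.5) misses the remaining region (no effect) — area = 270.75 mm². Checking containment: the cross-section at z = 2.7 is a subset of the cross-section at z = 0.3.

entirely on top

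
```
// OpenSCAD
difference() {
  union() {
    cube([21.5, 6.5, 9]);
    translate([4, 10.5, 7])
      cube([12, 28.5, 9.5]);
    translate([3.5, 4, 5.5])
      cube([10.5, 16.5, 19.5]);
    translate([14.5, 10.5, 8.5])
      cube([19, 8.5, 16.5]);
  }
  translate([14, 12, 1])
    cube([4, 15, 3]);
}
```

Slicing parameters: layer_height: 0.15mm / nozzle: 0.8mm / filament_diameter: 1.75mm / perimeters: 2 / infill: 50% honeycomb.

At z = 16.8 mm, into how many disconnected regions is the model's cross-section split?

At z = 16.8 mm: the cube is not intersected at this z (z outside [0, 9]); the cube at (4, 10.5) is not intersected at this z (z outside [7, 16.5]); the cube at (3.5, 4) (footprint 10.5×16.5) is included at this height; the cube at (14.5, 10.5) is present — its section is the full 19×8.5 rectangle; Combining (union): the 2 present regions are separate (no shared area or edge), so areas and boundary lengths simply add and each stays a separate island — 2 connected regions; the cube at (14, 12) does not reach this height (z outside [1, 4]); Taking the first minus the rest: none of the subtracted shapes is present at this height, so that combined region is unchanged — 2 connected regions. The result has 2 disconnected regions.

2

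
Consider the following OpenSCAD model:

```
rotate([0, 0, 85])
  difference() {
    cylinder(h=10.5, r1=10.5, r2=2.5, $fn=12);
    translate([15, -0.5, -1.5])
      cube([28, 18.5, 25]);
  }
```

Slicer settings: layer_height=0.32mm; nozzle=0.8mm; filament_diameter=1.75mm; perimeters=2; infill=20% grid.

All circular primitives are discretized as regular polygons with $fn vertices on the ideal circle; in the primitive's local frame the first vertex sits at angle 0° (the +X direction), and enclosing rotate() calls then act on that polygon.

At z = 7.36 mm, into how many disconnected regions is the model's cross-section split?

At z = 7.36 mm: the cone (r1=10.5→r2=2.5) has section circumradius 4.892 here — a regular 12-gon; the cube at (15, -0.5) (footprint 28×18.5) is included at this height; Subtracting the remaining from the first: starting from the cone, the 28×18.5 cube at (15, -0.5) misses the remaining region (no effect) — 1 connected region; (whole slice rotated 85° about Z — lengths, areas and connectivity unchanged). The result has 1 disconnected region.

1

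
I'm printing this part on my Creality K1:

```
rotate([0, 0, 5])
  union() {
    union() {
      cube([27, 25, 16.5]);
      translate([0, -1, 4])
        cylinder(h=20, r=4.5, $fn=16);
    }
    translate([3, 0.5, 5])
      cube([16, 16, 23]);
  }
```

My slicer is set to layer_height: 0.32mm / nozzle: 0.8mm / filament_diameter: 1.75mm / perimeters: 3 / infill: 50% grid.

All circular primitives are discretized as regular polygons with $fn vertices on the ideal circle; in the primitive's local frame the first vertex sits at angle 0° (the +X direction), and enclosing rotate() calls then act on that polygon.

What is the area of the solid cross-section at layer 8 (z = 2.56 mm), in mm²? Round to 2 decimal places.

At z = 2.56 mm: the cube is present — its section is the full 27×25 rectangle (area 675.00 mm²); the cylinder at (0, -1) does not reach this height (z outside [4, 24]); Combining (union): only the 27×25 cube is present, so the union is just that shape — area = 675.00 mm²; the cube at (3, 0.5) is not intersected at this z (z outside [5, 28]); Combining (union): only that combined region is present, so the union is just that shape — area = 675.00 mm²; (rotated 5° about Z; rotation is an isometry so areas/perimeters/island counts are preserved). Overall, the cross-section is a single solid region. Net area = 675.00 mm².

675.00 mm²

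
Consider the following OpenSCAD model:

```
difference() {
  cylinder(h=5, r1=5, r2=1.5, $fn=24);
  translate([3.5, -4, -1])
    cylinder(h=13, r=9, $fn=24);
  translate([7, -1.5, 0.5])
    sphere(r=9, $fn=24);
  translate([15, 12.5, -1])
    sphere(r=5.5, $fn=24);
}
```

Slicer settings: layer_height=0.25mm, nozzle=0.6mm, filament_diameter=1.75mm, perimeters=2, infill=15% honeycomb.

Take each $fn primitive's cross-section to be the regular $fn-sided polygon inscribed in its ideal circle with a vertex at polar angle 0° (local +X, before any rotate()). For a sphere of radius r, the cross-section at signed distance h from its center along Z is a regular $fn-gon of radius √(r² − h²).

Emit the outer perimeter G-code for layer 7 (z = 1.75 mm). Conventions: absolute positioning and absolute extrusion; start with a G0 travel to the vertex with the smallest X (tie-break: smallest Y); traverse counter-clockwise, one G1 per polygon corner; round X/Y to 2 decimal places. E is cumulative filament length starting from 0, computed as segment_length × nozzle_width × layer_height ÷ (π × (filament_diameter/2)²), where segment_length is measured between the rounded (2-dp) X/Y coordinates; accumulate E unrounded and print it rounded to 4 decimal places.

At z = 1.75 mm: the cone contributes a regular 24-gon of circumradius 3.775 (interpolated between r1=5 and r2=1.5 at t=0.350); the r=9 cylinder at (3.5, -4) contributes a regular 24-gon of circumradius 9; the sphere at (7, -1.5): section is a regular 24-gon, circumradius = √(r²−h²) = √(9²−1.25²) = 8.913; the r=5.5 sphere at (15, 12.5) slices to a regular 24-gon of circumradius 4.763 (√(r²−h²) with h=2.75 from center); Taking the first minus the rest: starting from the cone, the r=9 cylinder at (3.5, -4) partially overlaps it — only the 44.06 mm² overlap (of its 251.57 mm²) is removed, clipping the outline; the r=9 sphere at (7, -1.5) misses the remaining region (no effect); the r=5.5 sphere at (15, 12.5) misses the remaining region (no effect) — 1 connected region. The outline is a single polygon with 6 vertices. Extrusion per mm of travel: 0.6 × 0.25 / (π × 0.875²) = 0.062363. Accumulating E over each segment gives final E = 0.3172.

G0 X-3.32 Y1.78 Z1.75
G1 X-2.86 Y2.36 E0.0462
G1 X-1.45 Y3.45 E0.1573
G1 X-1.89 Y3.27 E0.1870
G1 X-2.67 Y2.67 E0.2483
G1 X-3.27 Y1.89 E0.3097
G1 X-3.32 Y1.78 E0.3172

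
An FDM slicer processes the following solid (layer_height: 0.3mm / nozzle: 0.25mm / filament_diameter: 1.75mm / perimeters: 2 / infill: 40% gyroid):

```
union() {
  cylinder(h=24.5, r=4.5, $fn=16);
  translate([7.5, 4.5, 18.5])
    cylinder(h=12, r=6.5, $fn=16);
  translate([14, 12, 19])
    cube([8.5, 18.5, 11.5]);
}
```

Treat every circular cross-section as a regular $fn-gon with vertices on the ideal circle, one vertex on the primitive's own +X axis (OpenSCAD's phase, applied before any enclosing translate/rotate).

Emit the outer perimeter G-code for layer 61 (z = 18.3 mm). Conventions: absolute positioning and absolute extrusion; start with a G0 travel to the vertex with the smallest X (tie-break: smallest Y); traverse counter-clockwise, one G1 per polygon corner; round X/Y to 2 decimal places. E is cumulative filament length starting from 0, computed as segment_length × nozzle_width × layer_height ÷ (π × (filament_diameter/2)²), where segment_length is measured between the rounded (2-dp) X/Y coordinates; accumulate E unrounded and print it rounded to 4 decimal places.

At z = 18.3 mm: the cylinder: section is a regular 16-gon, circumradius r=4.5; the cylinder at (7.5, 4.5) is absent (z outside [18.5, 30.5]); the cube at (14, 12) is not intersected at this z (z outside [19, 30.5]); Combining (union): only the r=4.5 cylinder is present, so the union is just that shape — 1 connected region. The outline is a single polygon with 16 vertices. Extrusion per mm of travel: 0.25 × 0.3 / (π × 0.875²) = 0.031181. Accumulating E over each segment gives final E = 0.8760.

G0 X-4.50 Y0.00 Z18.30
G1 X-4.16 Y-1.72 E0.0547
G1 X-3.18 Y-3.18 E0.1095
G1 X-1.72 Y-4.16 E0.1643
G1 X0.00 Y-4.50 E0.2190
G1 X1.72 Y-4.16 E0.2737
G1 X3.18 Y-3.18 E0.3285
G1 X4.16 Y-1.72 E0.3833
G1 X4.50 Y0.00 E0.4380
G1 X4.16 Y1.72 E0.4927
G1 X3.18 Y3.18 E0.5475
G1 X1.72 Y4.16 E0.6023
G1 X0.00 Y4.50 E0.6570
G1 X-1.72 Y4.16 E0.7117
G1 X-3.18 Y3.18 E0.7665
G1 X-4.16 Y1.72 E0.8213
G1 X-4.50 Y0.00 E0.8760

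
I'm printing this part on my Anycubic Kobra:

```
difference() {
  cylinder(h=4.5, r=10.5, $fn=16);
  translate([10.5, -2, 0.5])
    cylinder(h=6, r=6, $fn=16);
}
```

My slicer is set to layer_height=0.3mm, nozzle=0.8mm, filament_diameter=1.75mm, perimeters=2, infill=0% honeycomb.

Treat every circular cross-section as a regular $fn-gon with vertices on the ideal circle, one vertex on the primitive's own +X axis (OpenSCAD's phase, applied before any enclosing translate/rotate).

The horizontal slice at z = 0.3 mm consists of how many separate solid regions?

1

At z = 0.3 mm: the r=10.5 cylinder gives a regular 16-gon of circumradius 10.5 (constant along its height); the cylinder at (10.5, -2) does not reach this height (z outside [0.5, 6.5]); After the difference (first − rest): none of the subtracted shapes is present at this height, so the r=10.5 cylinder is unchanged — 1 connected region. The result has 1 disconnected region.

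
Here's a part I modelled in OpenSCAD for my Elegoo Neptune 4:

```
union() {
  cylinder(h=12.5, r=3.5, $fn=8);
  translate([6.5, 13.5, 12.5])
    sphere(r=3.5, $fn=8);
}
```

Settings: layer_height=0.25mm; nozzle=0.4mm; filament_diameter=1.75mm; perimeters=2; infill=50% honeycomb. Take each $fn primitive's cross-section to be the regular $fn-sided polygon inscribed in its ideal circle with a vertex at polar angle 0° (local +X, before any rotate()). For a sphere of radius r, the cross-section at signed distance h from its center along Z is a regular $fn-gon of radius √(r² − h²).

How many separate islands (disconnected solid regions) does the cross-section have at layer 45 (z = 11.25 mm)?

At z = 11.25 mm: the r=3.5 cylinder gives a regular 8-gon of circumradius 3.5 (constant along its height); the sphere at (6.5, 13.5): section is a regular 8-gon, circumradius = √(r²−h²) = √(3.5²−1.25²) = 3.269; Combining (union): the 2 present regions are separate (no shared area or edge), so areas and boundary lengths simply add and each stays a separate island — 2 connected regions. Overall, the cross-section has 2 separate islands. Island count = 2.

2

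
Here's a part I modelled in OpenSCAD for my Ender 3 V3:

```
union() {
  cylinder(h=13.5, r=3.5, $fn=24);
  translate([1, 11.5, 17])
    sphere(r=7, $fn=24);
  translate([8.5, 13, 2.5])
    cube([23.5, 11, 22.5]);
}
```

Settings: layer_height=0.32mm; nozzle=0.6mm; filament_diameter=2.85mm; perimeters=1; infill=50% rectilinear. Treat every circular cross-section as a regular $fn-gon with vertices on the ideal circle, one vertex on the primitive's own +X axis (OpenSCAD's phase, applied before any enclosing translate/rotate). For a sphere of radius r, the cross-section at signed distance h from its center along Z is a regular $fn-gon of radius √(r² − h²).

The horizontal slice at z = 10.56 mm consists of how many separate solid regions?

At z = 10.56 mm: the r=3.5 cylinder contributes a regular 24-gon of circumradius 3.5; the r=7 sphere at (1, 11.5) contributes a regular 24-gon of circumradius √(7²−6.44²) = 2.743; the cube at (8.5, 13) (footprint 23.5×11) is included at this height; Combining (union): the 3 present regions are separate (no shared area or edge), so areas and boundary lengths simply add and each stays a separate island — 3 connected regions. The result has 3 disconnected regions.

3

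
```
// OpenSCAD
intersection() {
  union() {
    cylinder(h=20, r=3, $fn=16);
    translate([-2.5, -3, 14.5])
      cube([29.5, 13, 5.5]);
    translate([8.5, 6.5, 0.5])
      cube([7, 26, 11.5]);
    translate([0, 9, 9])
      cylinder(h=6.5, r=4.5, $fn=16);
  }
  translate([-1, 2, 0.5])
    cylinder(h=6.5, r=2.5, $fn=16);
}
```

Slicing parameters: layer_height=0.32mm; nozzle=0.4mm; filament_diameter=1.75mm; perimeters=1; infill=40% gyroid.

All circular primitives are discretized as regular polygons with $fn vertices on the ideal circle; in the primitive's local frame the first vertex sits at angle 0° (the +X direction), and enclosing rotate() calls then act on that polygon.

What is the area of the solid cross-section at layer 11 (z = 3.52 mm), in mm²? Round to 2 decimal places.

At z = 3.52 mm: the r=3 cylinder gives a regular 16-gon of circumradius 3 (constant along its height) (area = (16/2)·3.000²·sin(360°/16) = 27.55 mm²); the cube at (-2.5, -3) is absent (z outside [14.5, 20]); the cube at (8.5, 6.5) is present — its section is the full 7×26 rectangle (area 182.00 mm²); the cylinder at (0, 9) is absent (z outside [9, 15.5]); Merging all regions: the 2 present regions are separate (no shared area or edge), so areas and boundary lengths simply add and each stays a separate island — area = 209.55 mm²; the r=2.5 cylinder at (-1, 2) contributes a regular 16-gon of circumradius 2.5 (area = (16/2)·2.500²·sin(360°/16) = 19.13 mm²); Keeping only the common overlap: the r=2.5 cylinder at (-1, 2) partially overlaps that combined region; clipping to the common part keeps 11.24 mm² — area = 11.24 mm². Overall, the cross-section is a single solid region. Net area = 11.24 mm².

11.24 mm²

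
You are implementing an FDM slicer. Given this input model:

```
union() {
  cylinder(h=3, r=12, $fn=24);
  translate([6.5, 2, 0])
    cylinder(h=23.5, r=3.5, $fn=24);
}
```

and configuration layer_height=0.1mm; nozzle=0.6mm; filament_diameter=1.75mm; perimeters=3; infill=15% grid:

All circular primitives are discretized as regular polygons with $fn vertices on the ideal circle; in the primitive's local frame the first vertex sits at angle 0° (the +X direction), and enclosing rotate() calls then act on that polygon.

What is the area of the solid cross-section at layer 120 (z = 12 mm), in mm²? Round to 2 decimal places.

At z = 12 mm: the cylinder is absent (z outside [0, 3]); the r=3.5 cylinder at (6.5, 2) gives a regular 24-gon of circumradius 3.5 (constant along its height) (area = (24/2)·3.500²·sin(360°/24) = 38.05 mm²); Taking the union: only the r=3.5 cylinder at (6.5, 2) is present, so the union is just that shape — area = 38.05 mm². Overall, the cross-section is a single solid region. Net area = 38.05 mm².

38.05 mm²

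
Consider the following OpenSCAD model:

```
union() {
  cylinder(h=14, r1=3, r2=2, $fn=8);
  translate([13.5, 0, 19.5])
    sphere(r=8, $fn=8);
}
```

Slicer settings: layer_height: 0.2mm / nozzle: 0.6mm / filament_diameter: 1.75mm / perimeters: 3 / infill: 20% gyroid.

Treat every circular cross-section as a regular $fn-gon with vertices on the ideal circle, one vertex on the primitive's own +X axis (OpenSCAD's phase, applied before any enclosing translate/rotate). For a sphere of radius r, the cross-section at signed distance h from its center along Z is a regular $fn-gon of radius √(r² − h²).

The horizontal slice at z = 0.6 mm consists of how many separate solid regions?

1

At z = 0.6 mm: the cone: at t=0.043 of its height the radius interpolates to r₁+(r₂−r₁)t = 2.957, giving a regular 8-gon of that circumradius; the sphere at (13.5, 0) is not intersected at this z (|z−center|=18.900 > r=8); Combining (union): only the cone is present, so the union is just that shape — 1 connected region. The result has 1 disconnected region.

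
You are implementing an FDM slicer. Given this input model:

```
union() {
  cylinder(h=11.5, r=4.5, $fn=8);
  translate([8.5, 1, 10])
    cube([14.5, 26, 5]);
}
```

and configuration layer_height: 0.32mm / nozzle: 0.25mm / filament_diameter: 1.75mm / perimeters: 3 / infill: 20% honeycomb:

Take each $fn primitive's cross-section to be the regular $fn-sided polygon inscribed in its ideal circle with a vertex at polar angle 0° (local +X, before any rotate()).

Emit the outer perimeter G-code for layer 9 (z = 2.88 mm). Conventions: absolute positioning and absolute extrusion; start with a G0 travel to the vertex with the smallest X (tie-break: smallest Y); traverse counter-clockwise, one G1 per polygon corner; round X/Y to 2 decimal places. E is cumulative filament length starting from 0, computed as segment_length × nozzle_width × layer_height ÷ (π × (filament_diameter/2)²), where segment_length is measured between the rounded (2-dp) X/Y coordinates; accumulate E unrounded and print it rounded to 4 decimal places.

G0 X-4.50 Y0.00 Z2.88
G1 X-3.18 Y-3.18 E0.1145
G1 X0.00 Y-4.50 E0.2290
G1 X3.18 Y-3.18 E0.3436
G1 X4.50 Y0.00 E0.4581
G1 X3.18 Y3.18 E0.5726
G1 X0.00 Y4.50 E0.6871
G1 X-3.18 Y3.18 E0.8016
G1 X-4.50 Y0.00 E0.9161

At z = 2.88 mm: the r=4.5 cylinder gives a regular 8-gon of circumradius 4.5 (constant along its height); the cube at (8.5, 1) is not intersected at this z (z outside [10, 15]); Merging all regions: only the r=4.5 cylinder is present, so the union is just that shape — 1 connected region. The outline is a single polygon with 8 vertices. Extrusion per mm of travel: 0.25 × 0.32 / (π × 0.875²) = 0.033260. Accumulating E over each segment gives final E = 0.9161.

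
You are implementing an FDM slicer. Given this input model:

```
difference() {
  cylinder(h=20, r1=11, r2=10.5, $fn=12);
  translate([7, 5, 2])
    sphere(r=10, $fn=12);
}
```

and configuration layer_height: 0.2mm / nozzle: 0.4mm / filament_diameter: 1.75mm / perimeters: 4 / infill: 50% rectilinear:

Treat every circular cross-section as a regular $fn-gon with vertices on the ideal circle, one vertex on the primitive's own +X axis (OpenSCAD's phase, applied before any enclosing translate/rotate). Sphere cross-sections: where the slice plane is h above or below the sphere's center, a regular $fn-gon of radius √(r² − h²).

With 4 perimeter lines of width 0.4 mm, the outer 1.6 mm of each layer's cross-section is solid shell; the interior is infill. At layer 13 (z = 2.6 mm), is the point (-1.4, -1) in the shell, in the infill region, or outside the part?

At z = 2.6 mm: the cone (r1=11→r2=10.5) has section circumradius 10.935 here — a regular 12-gon; the r=10 sphere at (7, 5) slices to a regular 12-gon of circumradius 9.982 (√(r²−h²) with h=0.6 from center); Taking the first minus the rest: starting from the cone, the r=10 sphere at (7, 5) partially overlaps it — only the 157.28 mm² overlap (of its 298.92 mm²) is removed, clipping the outline — 1 connected region. Overall, the cross-section is a single solid region. The nearest boundary edge runs (-1.64, 0.01)→(2.01, -3.64); distance from the point to it = 0.54 mm. The point is inside the cross-section, 0.54 mm from the nearest boundary — within the 1.6 mm shell band (4 × 0.4).

shell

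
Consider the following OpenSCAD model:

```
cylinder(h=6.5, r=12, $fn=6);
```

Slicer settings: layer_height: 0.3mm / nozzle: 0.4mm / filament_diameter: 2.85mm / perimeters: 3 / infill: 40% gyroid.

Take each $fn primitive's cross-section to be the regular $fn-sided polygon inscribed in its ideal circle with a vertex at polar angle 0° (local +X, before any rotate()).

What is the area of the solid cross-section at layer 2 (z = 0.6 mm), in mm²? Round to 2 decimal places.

374.12 mm²

At z = 0.6 mm: the r=12 cylinder contributes a regular 6-gon of circumradius 12 (area = (6/2)·12.000²·sin(360°/6) = 374.12 mm²). Overall, the cross-section is a single solid region. Net area = 374.12 mm².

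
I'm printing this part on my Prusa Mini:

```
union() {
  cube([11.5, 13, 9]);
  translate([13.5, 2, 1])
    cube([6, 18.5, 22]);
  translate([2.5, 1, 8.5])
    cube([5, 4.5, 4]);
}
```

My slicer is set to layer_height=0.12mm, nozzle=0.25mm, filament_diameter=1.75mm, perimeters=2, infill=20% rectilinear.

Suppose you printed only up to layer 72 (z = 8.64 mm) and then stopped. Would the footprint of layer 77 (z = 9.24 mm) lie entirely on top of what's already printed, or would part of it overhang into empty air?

entirely on top

Compare the two slices. At z = 8.64: the cube (footprint 11.5×13) is included at this height (area 149.50 mm²); the 6×18.5 cube at (13.5, 2) contributes its full rectangle (area 111.00 mm²); the cube at (2.5, 1) is present — its section is the full 5×4.5 rectangle (area 22.50 mm²); Taking the union: the regions partially overlap — summed areas 283.00 mm² minus the doubly-counted overlap 22.50 mm² gives 260.50 mm² — area = 260.50 mm². At z = 9.24: the cube does not reach this height (z outside [0, 9]); the 6×18.5 cube at (13.5, 2) contributes its full rectangle (area 111.00 mm²); the cube at (2.5, 1) is present — its section is the full 5×4.5 rectangle (area 22.50 mm²); Combining (union): the 2 present regions are separate (no shared area or edge), so areas and boundary lengths simply add and each stays a separate island — area = 133.50 mm². Checking containment: the cross-section at z = 9.24 is a subset of the cross-section at z = 8.64.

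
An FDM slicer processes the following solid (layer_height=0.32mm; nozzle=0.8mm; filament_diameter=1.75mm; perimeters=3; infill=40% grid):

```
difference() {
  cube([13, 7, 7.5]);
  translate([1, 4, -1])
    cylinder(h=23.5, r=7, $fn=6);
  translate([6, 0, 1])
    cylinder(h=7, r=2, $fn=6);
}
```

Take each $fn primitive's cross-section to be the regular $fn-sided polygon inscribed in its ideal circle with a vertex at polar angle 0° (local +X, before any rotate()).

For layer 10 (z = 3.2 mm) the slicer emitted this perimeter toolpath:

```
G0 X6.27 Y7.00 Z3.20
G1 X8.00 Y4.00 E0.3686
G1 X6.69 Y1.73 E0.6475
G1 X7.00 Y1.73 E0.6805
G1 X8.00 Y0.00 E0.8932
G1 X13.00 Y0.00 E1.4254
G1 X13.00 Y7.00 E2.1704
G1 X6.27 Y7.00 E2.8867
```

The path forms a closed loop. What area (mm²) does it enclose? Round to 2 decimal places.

Apply the shoelace formula to the sequence of (X, Y) vertices; enclosed area = 39.95 mm².

39.95 mm²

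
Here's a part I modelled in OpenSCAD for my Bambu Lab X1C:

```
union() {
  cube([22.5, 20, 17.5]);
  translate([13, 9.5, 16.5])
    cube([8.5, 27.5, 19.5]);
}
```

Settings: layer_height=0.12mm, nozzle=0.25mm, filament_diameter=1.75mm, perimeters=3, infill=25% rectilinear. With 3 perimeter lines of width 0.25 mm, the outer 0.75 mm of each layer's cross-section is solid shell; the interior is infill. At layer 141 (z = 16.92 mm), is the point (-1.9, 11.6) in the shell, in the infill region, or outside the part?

outside

At z = 16.92 mm: the 22.5×20 cube contributes its full rectangle; the cube at (13, 9.5) is present — its section is the full 8.5×27.5 rectangle; Merging all regions: the regions partially overlap (shared area 89.25 mm²), so overlapping operands fuse into one piece — 1 connected region. Overall, the cross-section is a single solid region. The nearest boundary edge runs (0.00, 0.00)→(0.00, 20.00); distance from the point to it = 1.90 mm. The point is not inside any of the regions above, so it lies outside the cross-section (1.90 mm from the nearest boundary).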